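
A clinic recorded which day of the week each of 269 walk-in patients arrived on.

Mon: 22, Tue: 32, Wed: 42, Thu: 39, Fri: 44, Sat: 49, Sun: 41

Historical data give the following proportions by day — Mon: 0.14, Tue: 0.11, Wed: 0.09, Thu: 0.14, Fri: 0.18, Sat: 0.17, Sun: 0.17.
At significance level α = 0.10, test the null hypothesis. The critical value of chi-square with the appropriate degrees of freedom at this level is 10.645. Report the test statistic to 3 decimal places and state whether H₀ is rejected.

20.955; reject

Expected counts E_i = n·p_i: 269×0.14 = 37.66, 269×0.11 = 29.59, 269×0.09 = 24.21, 269×0.14 = 37.66, 269×0.18 = 48.42, 269×0.17 = 45.73, 269×0.17 = 45.73.
Mon: (22 − 37.66)²/37.66 = 245.2356/37.66 = 6.5118
Tue: (32 − 29.59)²/29.59 = 5.8081/29.59 = 0.1963
Wed: (42 − 24.21)²/24.21 = 316.4841/24.21 = 13.0725
Thu: (39 − 37.66)²/37.66 = 1.7956/37.66 = 0.0477
Fri: (44 − 48.42)²/48.42 = 19.5364/48.42 = 0.4035
Sat: (49 − 45.73)²/45.73 = 10.6929/45.73 = 0.2338
Sun: (41 − 45.73)²/45.73 = 22.3729/45.73 = 0.4892
Sum = 20.955
df = 6. Since 20.955 > 10.645, we reject H₀.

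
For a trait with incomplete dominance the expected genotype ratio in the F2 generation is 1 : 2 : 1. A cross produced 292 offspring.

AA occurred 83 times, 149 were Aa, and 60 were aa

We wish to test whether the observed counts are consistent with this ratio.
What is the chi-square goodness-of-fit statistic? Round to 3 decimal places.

3.747

Ratio total = 4. Expected counts: 292×1/4 = 73, 292×2/4 = 146, 292×1/4 = 73.
AA: (83 − 73)²/73 = 100/73 = 1.3699
Aa: (149 − 146)²/146 = 9/146 = 0.0616
aa: (60 − 73)²/73 = 169/73 = 2.3151
Sum = 3.747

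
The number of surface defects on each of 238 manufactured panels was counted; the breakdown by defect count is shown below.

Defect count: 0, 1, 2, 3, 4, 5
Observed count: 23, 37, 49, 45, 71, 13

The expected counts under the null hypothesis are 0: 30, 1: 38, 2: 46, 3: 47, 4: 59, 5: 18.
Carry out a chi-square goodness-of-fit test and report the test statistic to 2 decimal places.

χ² = (23−30)²/30 + (37−38)²/38 + (49−46)²/46 + (45−47)²/47 + (71−59)²/59 + (13−18)²/18
   = 1.633 + 0.026 + 0.196 + 0.085 + 2.441 + 1.389
Sum = 5.77

5.77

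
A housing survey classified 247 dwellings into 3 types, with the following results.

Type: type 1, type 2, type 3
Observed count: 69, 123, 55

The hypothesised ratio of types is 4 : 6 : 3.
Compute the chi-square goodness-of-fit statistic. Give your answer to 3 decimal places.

1.425

Ratio total = 13. Expected counts: 247×4/13 = 76, 247×6/13 = 114, 247×3/13 = 57.
cat         O        E   (O−E)²/E
type 1     69       76     0.6447
type 2    123      114     0.7105
type 3     55       57     0.0702
Sum = 1.425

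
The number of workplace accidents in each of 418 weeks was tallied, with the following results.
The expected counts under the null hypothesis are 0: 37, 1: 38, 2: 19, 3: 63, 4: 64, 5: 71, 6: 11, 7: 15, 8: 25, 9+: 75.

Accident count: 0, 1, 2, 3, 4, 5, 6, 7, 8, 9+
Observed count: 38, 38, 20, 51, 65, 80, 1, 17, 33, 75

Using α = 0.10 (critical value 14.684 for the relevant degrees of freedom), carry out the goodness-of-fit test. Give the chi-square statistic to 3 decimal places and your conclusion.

15.439; reject

χ² = (38−37)²/37 + (38−38)²/38 + (20−19)²/19 + (51−63)²/63 + (65−64)²/64 + (80−71)²/71 + (1−11)²/11 + (17−15)²/15 + (33−25)²/25 + (75−75)²/75
   = 0.0270 + 0.0000 + 0.0526 + 2.2857 + 0.0156 + 1.1408 + 9.0909 + 0.2667 + 2.5600 + 0.0000
Sum = 15.439
df = 9. Since 15.439 > 14.684, we reject H₀.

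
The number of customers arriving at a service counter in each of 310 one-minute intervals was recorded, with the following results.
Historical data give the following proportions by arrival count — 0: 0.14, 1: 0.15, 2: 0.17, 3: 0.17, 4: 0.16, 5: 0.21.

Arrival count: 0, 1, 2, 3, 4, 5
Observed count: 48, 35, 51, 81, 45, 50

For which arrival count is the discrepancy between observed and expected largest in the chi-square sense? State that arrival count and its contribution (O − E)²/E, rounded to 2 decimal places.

Expected counts E_i = n·p_i: 310×0.14 = 43.4, 310×0.15 = 46.5, 310×0.17 = 52.7, 310×0.17 = 52.7, 310×0.16 = 49.6, 310×0.21 = 65.1.
0: (48 − 43.4)²/43.4 = 21.16/43.4 = 0.488
1: (35 − 46.5)²/46.5 = 132.25/46.5 = 2.844
2: (51 − 52.7)²/52.7 = 2.89/52.7 = 0.055
3: (81 − 52.7)²/52.7 = 800.89/52.7 = 15.197
4: (45 − 49.6)²/49.6 = 21.16/49.6 = 0.427
5: (50 − 65.1)²/65.1 = 228.01/65.1 = 3.502
The largest term is for 3: 15.20.

3, 15.20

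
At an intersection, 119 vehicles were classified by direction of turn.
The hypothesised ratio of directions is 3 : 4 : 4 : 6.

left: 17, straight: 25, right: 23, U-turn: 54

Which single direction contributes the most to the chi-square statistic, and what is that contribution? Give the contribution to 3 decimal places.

Ratio total = 17. Expected counts: 119×3/17 = 21, 119×4/17 = 28, 119×4/17 = 28, 119×6/17 = 42.
left: (17 − 21)²/21 = 16/21 = 0.7619
straight: (25 − 28)²/28 = 9/28 = 0.3214
right: (23 − 28)²/28 = 25/28 = 0.8929
U-turn: (54 − 42)²/42 = 144/42 = 3.4286
The largest term is for U-turn: 3.429.

U-turn, 3.429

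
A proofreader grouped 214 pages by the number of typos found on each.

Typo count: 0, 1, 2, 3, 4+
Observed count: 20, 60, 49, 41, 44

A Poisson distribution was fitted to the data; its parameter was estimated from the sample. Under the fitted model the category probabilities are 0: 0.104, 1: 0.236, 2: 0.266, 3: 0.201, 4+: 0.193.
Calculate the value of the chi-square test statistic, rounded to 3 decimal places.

Expected counts E_i = n·p_i: 214×0.104 = 22.256, 214×0.236 = 50.504, 214×0.266 = 56.924, 214×0.201 = 43.014, 214×0.193 = 41.302.
0: (20 − 22.256)²/22.256 = 5.089536/22.256 = 0.2287
1: (60 − 50.504)²/50.504 = 90.174016/50.504 = 1.7855
2: (49 − 56.924)²/56.924 = 62.789776/56.924 = 1.1030
3: (41 − 43.014)²/43.014 = 4.056196/43.014 = 0.0943
4+: (44 − 41.302)²/41.302 = 7.279204/41.302 = 0.1762
Sum = 3.388

3.388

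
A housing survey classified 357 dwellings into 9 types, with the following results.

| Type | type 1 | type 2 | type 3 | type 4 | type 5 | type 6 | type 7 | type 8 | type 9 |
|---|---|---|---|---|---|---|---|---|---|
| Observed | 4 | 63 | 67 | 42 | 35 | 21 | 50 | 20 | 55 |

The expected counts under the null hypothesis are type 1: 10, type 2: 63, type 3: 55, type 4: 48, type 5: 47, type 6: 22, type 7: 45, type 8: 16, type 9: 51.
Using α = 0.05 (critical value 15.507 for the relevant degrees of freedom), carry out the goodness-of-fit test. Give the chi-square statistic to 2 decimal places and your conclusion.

cat         O        E   (O−E)²/E
type 1      4       10      3.600
type 2     63       63      0.000
type 3     67       55      2.618
type 4     42       48      0.750
type 5     35       47      3.064
type 6     21       22      0.045
type 7     50       45      0.556
type 8     20       16      1.000
type 9     55       51      0.314
Sum = 11.95
df = 8. Since 11.95 < 15.507, we do not reject H₀.

11.95; do not reject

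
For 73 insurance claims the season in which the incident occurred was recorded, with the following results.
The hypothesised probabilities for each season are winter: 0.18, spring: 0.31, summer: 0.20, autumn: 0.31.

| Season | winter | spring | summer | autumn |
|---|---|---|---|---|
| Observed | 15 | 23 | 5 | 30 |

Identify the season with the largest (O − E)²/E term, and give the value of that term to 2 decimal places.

Expected counts E_i = n·p_i: 73×0.18 = 13.14, 73×0.31 = 22.63, 73×0.20 = 14.6, 73×0.31 = 22.63.
χ² = (15−13.14)²/13.14 + (23−22.63)²/22.63 + (5−14.6)²/14.6 + (30−22.63)²/22.63
   = 0.263 + 0.006 + 6.312 + 2.400
The largest term is for summer: 6.31.

summer, 6.31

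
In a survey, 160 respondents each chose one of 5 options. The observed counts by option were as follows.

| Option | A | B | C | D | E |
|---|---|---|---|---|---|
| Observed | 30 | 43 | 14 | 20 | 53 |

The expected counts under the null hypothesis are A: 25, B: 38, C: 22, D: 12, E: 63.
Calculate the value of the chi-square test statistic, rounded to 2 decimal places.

cat         O        E   (O−E)²/E
A          30       25      1.000
B          43       38      0.658
C          14       22      2.909
D          20       12      5.333
E          53       63      1.587
Sum = 11.49

11.49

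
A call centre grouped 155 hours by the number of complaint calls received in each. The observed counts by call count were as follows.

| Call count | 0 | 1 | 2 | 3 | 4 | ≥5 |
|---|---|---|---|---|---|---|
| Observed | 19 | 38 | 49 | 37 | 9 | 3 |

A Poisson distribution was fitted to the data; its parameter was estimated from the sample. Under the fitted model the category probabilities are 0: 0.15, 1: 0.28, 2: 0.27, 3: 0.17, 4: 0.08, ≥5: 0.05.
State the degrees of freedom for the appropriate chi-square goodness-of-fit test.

4

There are k = 6 categories and 1 parameter estimated from the data, so df = 6 − 1 − 1 = 4.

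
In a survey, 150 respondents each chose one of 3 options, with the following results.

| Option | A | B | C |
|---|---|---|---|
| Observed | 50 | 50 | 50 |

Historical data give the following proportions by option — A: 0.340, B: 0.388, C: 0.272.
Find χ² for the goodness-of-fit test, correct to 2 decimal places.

Expected counts E_i = n·p_i: 150×0.340 = 51, 150×0.388 = 58.2, 150×0.272 = 40.8.
χ² = (50−51)²/51 + (50−58.2)²/58.2 + (50−40.8)²/40.8
   = 0.020 + 1.155 + 2.075
Sum = 3.25

3.25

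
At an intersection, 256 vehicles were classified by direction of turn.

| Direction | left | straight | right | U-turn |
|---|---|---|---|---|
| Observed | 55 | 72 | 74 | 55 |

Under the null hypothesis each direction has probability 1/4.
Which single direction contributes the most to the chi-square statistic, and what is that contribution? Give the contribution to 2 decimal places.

right, 1.56

Expected count for each of the 4 categories: 256/4 = 64.
χ² = (55−64)²/64 + (72−64)²/64 + (74−64)²/64 + (55−64)²/64
   = 1.266 + 1.000 + 1.563 + 1.266
The largest term is for right: 1.56.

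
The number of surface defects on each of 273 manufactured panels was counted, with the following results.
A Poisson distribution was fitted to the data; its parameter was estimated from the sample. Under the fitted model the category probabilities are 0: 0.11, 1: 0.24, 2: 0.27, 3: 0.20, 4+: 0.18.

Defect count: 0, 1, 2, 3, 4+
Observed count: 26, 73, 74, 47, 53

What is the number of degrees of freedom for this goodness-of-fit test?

There are k = 5 categories and 1 parameter estimated from the data, so df = 5 − 1 − 1 = 3.

3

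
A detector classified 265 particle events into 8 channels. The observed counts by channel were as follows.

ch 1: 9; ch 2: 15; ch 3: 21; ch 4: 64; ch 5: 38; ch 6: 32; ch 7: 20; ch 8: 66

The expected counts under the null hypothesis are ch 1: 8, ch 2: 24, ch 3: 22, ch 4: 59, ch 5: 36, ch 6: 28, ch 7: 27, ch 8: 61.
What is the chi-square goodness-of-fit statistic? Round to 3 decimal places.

6.876

cat         O        E   (O−E)²/E
ch 1        9        8     0.1250
ch 2       15       24     3.3750
ch 3       21       22     0.0455
ch 4       64       59     0.4237
ch 5       38       36     0.1111
ch 6       32       28     0.5714
ch 7       20       27     1.8148
ch 8       66       61     0.4098
Sum = 6.876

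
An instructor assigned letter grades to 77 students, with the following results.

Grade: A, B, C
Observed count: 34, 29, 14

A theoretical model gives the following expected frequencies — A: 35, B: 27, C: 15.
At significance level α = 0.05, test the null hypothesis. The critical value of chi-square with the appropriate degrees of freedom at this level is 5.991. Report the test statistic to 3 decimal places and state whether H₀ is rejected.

cat         O        E   (O−E)²/E
A          34       35     0.0286
B          29       27     0.1481
C          14       15     0.0667
Sum = 0.243
df = 2. Since 0.243 < 5.991, we do not reject H₀.

0.243; do not reject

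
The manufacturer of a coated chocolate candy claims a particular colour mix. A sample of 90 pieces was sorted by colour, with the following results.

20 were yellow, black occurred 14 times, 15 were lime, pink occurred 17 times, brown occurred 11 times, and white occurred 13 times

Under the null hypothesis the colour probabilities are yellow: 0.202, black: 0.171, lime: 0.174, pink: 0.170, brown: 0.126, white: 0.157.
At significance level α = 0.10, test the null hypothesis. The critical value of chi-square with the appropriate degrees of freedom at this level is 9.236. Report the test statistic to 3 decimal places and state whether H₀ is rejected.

0.625; do not reject

Expected counts E_i = n·p_i: 90×0.202 = 18.18, 90×0.171 = 15.39, 90×0.174 = 15.66, 90×0.170 = 15.3, 90×0.126 = 11.34, 90×0.157 = 14.13.
χ² = (20−18.18)²/18.18 + (14−15.39)²/15.39 + (15−15.66)²/15.66 + (17−15.3)²/15.3 + (11−11.34)²/11.34 + (13−14.13)²/14.13
   = 0.1822 + 0.1255 + 0.0278 + 0.1889 + 0.0102 + 0.0904
Sum = 0.625
df = 5. Since 0.625 < 9.236, we do not reject H₀.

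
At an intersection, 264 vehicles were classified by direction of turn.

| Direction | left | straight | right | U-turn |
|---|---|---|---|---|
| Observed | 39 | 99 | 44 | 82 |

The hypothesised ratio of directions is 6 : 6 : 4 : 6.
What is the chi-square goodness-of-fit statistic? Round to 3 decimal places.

26.972

Ratio total = 22. Expected counts: 264×6/22 = 72, 264×6/22 = 72, 264×4/22 = 48, 264×6/22 = 72.
χ² = (39−72)²/72 + (99−72)²/72 + (44−48)²/48 + (82−72)²/72
   = 15.1250 + 10.1250 + 0.3333 + 1.3889
Sum = 26.972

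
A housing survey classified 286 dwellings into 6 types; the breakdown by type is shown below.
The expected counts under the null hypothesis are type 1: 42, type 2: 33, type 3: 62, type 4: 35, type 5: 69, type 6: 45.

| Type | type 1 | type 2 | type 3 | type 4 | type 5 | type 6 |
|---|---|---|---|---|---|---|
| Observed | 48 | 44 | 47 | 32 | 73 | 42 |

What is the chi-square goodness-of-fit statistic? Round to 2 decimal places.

type 1: (48 − 42)²/42 = 36/42 = 0.857
type 2: (44 − 33)²/33 = 121/33 = 3.667
type 3: (47 − 62)²/62 = 225/62 = 3.629
type 4: (32 − 35)²/35 = 9/35 = 0.257
type 5: (73 − 69)²/69 = 16/69 = 0.232
type 6: (42 − 45)²/45 = 9/45 = 0.200
Sum = 8.84

8.84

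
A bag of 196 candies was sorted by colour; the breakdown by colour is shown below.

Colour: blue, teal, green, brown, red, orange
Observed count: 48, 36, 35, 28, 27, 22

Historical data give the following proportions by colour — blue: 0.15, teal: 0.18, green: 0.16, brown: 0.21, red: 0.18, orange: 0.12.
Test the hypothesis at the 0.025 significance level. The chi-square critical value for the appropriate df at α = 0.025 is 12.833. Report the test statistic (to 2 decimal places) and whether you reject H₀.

Expected counts E_i = n·p_i: 196×0.15 = 29.4, 196×0.18 = 35.28, 196×0.16 = 31.36, 196×0.21 = 41.16, 196×0.18 = 35.28, 196×0.12 = 23.52.
χ² = (48−29.4)²/29.4 + (36−35.28)²/35.28 + (35−31.36)²/31.36 + (28−41.16)²/41.16 + (27−35.28)²/35.28 + (22−23.52)²/23.52
   = 11.767 + 0.015 + 0.423 + 4.208 + 1.943 + 0.098
Sum = 18.45
df = 5. Since 18.45 > 12.833, we reject H₀.

18.45; reject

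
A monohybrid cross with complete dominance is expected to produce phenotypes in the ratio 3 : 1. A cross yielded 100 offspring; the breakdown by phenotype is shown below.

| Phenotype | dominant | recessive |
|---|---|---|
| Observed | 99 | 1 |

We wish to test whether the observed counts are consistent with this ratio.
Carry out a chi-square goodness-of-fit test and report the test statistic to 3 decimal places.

Ratio total = 4. Expected counts: 100×3/4 = 75, 100×1/4 = 25.
χ² = (99−75)²/75 + (1−25)²/25
   = 7.6800 + 23.0400
Sum = 30.720

30.720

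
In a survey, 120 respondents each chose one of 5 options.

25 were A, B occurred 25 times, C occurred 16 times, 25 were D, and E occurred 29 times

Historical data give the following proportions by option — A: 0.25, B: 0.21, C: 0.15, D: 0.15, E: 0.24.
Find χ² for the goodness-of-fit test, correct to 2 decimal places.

Expected counts E_i = n·p_i: 120×0.25 = 30, 120×0.21 = 25.2, 120×0.15 = 18, 120×0.15 = 18, 120×0.24 = 28.8.
cat         O        E   (O−E)²/E
A          25       30      0.833
B          25     25.2      0.002
C          16       18      0.222
D          25       18      2.722
E          29     28.8      0.001
Sum = 3.78

3.78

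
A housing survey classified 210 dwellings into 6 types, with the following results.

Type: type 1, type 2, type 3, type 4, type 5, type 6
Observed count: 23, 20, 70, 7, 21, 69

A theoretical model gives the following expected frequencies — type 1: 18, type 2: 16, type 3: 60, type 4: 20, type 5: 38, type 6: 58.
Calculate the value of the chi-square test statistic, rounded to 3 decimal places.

22.197

χ² = (23−18)²/18 + (20−16)²/16 + (70−60)²/60 + (7−20)²/20 + (21−38)²/38 + (69−58)²/58
   = 1.3889 + 1.0000 + 1.6667 + 8.4500 + 7.6053 + 2.0862
Sum = 22.197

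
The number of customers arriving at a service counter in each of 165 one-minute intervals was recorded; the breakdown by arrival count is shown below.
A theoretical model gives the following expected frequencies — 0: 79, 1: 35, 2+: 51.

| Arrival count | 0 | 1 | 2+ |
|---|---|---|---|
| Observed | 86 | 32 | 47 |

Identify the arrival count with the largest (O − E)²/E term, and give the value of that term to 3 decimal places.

0, 0.620

cat         O        E   (O−E)²/E
0          86       79     0.6203
1          32       35     0.2571
2+         47       51     0.3137
The largest term is for 0: 0.620.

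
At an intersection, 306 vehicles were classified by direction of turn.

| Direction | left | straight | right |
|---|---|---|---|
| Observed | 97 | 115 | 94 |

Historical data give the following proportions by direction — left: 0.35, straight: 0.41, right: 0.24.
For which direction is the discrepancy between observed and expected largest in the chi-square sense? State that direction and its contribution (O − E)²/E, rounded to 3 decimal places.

right, 5.756

Expected counts E_i = n·p_i: 306×0.35 = 107.1, 306×0.41 = 125.46, 306×0.24 = 73.44.
χ² = (97−107.1)²/107.1 + (115−125.46)²/125.46 + (94−73.44)²/73.44
   = 0.9525 + 0.8721 + 5.7559
The largest term is for right: 5.756.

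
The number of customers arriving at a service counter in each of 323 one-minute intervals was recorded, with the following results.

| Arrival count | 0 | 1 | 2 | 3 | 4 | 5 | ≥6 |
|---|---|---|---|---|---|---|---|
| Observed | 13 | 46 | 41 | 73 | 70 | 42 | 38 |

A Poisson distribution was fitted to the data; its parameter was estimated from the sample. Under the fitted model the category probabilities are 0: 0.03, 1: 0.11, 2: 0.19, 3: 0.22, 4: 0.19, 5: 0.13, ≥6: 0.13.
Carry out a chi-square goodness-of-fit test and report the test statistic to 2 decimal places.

Expected counts E_i = n·p_i: 323×0.03 = 9.69, 323×0.11 = 35.53, 323×0.19 = 61.37, 323×0.22 = 71.06, 323×0.19 = 61.37, 323×0.13 = 41.99, 323×0.13 = 41.99.
cat         O        E   (O−E)²/E
0          13     9.69      1.131
1          46    35.53      3.085
2          41    61.37      6.761
3          73    71.06      0.053
4          70    61.37      1.214
5          42    41.99      0.000
≥6         38    41.99      0.379
Sum = 12.62

12.62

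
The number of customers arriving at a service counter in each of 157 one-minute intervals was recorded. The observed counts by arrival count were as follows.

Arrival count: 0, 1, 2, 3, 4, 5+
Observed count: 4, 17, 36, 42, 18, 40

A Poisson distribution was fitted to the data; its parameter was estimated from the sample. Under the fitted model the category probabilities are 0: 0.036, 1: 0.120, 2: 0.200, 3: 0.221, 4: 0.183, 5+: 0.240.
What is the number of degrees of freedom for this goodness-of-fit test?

There are k = 6 categories and 1 parameter estimated from the data, so df = 6 − 1 − 1 = 4.

4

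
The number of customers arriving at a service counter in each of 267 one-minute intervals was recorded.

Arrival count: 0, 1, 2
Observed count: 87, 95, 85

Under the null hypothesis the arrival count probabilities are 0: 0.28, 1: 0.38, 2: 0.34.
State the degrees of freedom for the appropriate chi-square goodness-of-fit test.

There are k = 3 categories and no parameters were estimated from the data, so df = 3 − 1 = 2.

2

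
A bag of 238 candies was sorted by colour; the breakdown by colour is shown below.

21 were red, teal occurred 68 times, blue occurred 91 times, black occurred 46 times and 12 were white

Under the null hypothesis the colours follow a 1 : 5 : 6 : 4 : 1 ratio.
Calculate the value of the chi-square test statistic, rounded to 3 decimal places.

Ratio total = 17. Expected counts: 238×1/17 = 14, 238×5/17 = 70, 238×6/17 = 84, 238×4/17 = 56, 238×1/17 = 14.
χ² = (21−14)²/14 + (68−70)²/70 + (91−84)²/84 + (46−56)²/56 + (12−14)²/14
   = 3.5000 + 0.0571 + 0.5833 + 1.7857 + 0.2857
Sum = 6.212

6.212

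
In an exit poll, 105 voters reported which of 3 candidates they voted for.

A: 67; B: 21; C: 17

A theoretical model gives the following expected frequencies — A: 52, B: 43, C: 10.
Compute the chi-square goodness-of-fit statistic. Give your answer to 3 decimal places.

χ² = (67−52)²/52 + (21−43)²/43 + (17−10)²/10
   = 4.3269 + 11.2558 + 4.9000
Sum = 20.483

20.483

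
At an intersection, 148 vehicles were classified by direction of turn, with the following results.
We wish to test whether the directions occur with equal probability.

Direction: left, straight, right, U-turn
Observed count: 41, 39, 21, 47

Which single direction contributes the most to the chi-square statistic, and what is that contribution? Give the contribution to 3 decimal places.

right, 6.919

Under H₀ each category has probability 1/4, so each expected count is 148/4 = 37.
cat           O        E   (O−E)²/E
left         41       37     0.4324
straight     39       37     0.1081
right        21       37     6.9189
U-turn       47       37     2.7027
The largest term is for right: 6.919.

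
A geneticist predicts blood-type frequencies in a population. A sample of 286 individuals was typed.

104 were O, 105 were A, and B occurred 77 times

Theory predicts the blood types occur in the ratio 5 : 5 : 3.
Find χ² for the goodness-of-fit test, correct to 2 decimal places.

Ratio total = 13. Expected counts: 286×5/13 = 110, 286×5/13 = 110, 286×3/13 = 66.
cat         O        E   (O−E)²/E
O         104      110      0.327
A         105      110      0.227
B          77       66      1.833
Sum = 2.39

2.39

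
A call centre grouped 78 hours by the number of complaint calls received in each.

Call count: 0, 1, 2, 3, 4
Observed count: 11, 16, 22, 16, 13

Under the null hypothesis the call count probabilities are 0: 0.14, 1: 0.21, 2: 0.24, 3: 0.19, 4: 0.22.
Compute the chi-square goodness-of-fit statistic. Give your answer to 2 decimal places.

Expected counts E_i = n·p_i: 78×0.14 = 10.92, 78×0.21 = 16.38, 78×0.24 = 18.72, 78×0.19 = 14.82, 78×0.22 = 17.16.
0: (11 − 10.92)²/10.92 = 0.0064/10.92 = 0.001
1: (16 − 16.38)²/16.38 = 0.1444/16.38 = 0.009
2: (22 − 18.72)²/18.72 = 10.7584/18.72 = 0.575
3: (16 − 14.82)²/14.82 = 1.3924/14.82 = 0.094
4: (13 − 17.16)²/17.16 = 17.3056/17.16 = 1.008
Sum = 1.69

1.69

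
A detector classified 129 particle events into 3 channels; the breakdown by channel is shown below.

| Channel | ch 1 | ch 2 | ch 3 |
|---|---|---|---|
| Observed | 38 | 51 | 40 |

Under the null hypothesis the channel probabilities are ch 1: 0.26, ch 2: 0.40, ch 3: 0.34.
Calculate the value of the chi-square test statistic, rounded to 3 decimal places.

Expected counts E_i = n·p_i: 129×0.26 = 33.54, 129×0.40 = 51.6, 129×0.34 = 43.86.
χ² = (38−33.54)²/33.54 + (51−51.6)²/51.6 + (40−43.86)²/43.86
   = 0.5931 + 0.0070 + 0.3397
Sum = 0.940

0.940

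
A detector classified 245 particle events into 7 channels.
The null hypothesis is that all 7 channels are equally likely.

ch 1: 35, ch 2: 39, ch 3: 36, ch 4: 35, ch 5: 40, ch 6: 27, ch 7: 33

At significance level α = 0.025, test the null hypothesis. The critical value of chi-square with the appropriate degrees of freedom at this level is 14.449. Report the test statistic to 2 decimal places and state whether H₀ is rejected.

3.14; do not reject

Expected count for each of the 7 categories: 245/7 = 35.
χ² = (35−35)²/35 + (39−35)²/35 + (36−35)²/35 + (35−35)²/35 + (40−35)²/35 + (27−35)²/35 + (33−35)²/35
   = 0.000 + 0.457 + 0.029 + 0.000 + 0.714 + 1.829 + 0.114
Sum = 3.14
df = 6. Since 3.14 < 14.449, we do not reject H₀.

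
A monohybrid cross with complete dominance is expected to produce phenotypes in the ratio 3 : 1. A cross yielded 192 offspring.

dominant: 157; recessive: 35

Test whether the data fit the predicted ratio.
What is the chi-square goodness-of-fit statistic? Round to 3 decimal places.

4.694

Ratio total = 4. Expected counts: 192×3/4 = 144, 192×1/4 = 48.
cat            O        E   (O−E)²/E
dominant     157      144     1.1736
recessive     35       48     3.5208
Sum = 4.694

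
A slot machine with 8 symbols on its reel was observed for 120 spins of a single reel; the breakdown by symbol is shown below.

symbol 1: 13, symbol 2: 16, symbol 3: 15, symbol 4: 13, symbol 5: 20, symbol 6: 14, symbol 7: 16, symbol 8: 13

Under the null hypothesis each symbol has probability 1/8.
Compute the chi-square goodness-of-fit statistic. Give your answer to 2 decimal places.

Under H₀ each category has probability 1/8, so each expected count is 120/8 = 15.
symbol 1: (13 − 15)²/15 = 4/15 = 0.267
symbol 2: (16 − 15)²/15 = 1/15 = 0.067
symbol 3: (15 − 15)²/15 = 0/15 = 0.000
symbol 4: (13 − 15)²/15 = 4/15 = 0.267
symbol 5: (20 − 15)²/15 = 25/15 = 1.667
symbol 6: (14 − 15)²/15 = 1/15 = 0.067
symbol 7: (16 − 15)²/15 = 1/15 = 0.067
symbol 8: (13 − 15)²/15 = 4/15 = 0.267
Sum = 2.67

2.67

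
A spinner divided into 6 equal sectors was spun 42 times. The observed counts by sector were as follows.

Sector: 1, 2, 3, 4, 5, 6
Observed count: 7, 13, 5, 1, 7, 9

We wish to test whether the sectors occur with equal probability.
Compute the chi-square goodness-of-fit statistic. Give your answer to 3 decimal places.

11.429

Expected count for each of the 6 categories: 42/6 = 7.
1: (7 − 7)²/7 = 0/7 = 0.0000
2: (13 − 7)²/7 = 36/7 = 5.1429
3: (5 − 7)²/7 = 4/7 = 0.5714
4: (1 − 7)²/7 = 36/7 = 5.1429
5: (7 − 7)²/7 = 0/7 = 0.0000
6: (9 − 7)²/7 = 4/7 = 0.5714
Sum = 11.429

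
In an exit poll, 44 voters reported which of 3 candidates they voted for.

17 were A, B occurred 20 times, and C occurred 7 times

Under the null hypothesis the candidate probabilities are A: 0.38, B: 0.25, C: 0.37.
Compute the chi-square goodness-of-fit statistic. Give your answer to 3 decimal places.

Expected counts E_i = n·p_i: 44×0.38 = 16.72, 44×0.25 = 11, 44×0.37 = 16.28.
A: (17 − 16.72)²/16.72 = 0.0784/16.72 = 0.0047
B: (20 − 11)²/11 = 81/11 = 7.3636
C: (7 − 16.28)²/16.28 = 86.1184/16.28 = 5.2898
Sum = 12.658

12.658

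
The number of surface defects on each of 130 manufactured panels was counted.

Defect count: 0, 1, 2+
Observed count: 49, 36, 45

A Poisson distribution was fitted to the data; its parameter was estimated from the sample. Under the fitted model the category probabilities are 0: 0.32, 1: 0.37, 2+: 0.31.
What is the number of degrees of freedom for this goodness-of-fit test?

1

There are k = 3 categories and 1 parameter estimated from the data, so df = 3 − 1 − 1 = 1.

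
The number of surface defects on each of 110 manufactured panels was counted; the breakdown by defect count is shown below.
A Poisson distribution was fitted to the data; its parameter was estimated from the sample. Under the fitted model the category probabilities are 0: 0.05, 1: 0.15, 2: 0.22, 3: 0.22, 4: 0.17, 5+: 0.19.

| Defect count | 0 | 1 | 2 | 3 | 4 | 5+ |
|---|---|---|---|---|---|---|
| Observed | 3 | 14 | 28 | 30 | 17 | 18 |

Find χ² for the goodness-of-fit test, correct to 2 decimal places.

4.06

Expected counts E_i = n·p_i: 110×0.05 = 5.5, 110×0.15 = 16.5, 110×0.22 = 24.2, 110×0.22 = 24.2, 110×0.17 = 18.7, 110×0.19 = 20.9.
0: (3 − 5.5)²/5.5 = 6.25/5.5 = 1.136
1: (14 − 16.5)²/16.5 = 6.25/16.5 = 0.379
2: (28 − 24.2)²/24.2 = 14.44/24.2 = 0.597
3: (30 − 24.2)²/24.2 = 33.64/24.2 = 1.390
4: (17 − 18.7)²/18.7 = 2.89/18.7 = 0.155
5+: (18 − 20.9)²/20.9 = 8.41/20.9 = 0.402
Sum = 4.06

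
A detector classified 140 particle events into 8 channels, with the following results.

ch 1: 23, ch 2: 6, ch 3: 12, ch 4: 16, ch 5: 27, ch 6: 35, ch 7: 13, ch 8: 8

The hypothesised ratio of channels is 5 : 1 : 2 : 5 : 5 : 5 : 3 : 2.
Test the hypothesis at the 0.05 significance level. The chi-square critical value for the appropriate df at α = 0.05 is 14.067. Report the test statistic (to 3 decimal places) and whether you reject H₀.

Ratio total = 28. Expected counts: 140×5/28 = 25, 140×1/28 = 5, 140×2/28 = 10, 140×5/28 = 25, 140×5/28 = 25, 140×5/28 = 25, 140×3/28 = 15, 140×2/28 = 10.
cat         O        E   (O−E)²/E
ch 1       23       25     0.1600
ch 2        6        5     0.2000
ch 3       12       10     0.4000
ch 4       16       25     3.2400
ch 5       27       25     0.1600
ch 6       35       25     4.0000
ch 7       13       15     0.2667
ch 8        8       10     0.4000
Sum = 8.827
df = 7. Since 8.827 < 14.067, we do not reject H₀.

8.827; do not reject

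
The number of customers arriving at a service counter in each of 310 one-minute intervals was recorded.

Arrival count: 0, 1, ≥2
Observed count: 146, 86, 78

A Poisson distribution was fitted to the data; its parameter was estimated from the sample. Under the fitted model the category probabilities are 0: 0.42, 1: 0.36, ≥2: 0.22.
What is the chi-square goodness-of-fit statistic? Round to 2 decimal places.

9.20

Expected counts E_i = n·p_i: 310×0.42 = 130.2, 310×0.36 = 111.6, 310×0.22 = 68.2.
χ² = (146−130.2)²/130.2 + (86−111.6)²/111.6 + (78−68.2)²/68.2
   = 1.917 + 5.872 + 1.408
Sum = 9.20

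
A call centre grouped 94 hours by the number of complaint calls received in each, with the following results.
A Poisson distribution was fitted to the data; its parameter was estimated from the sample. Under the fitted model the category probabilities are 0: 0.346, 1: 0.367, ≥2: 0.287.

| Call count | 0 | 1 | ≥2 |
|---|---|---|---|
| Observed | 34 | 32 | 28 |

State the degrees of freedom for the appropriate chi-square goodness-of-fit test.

There are k = 3 categories and 1 parameter estimated from the data, so df = 3 − 1 − 1 = 1.

1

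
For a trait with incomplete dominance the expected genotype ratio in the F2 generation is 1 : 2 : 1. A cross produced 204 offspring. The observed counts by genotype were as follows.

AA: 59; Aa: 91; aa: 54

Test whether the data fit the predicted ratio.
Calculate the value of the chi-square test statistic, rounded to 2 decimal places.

2.62

Ratio total = 4. Expected counts: 204×1/4 = 51, 204×2/4 = 102, 204×1/4 = 51.
χ² = (59−51)²/51 + (91−102)²/102 + (54−51)²/51
   = 1.255 + 1.186 + 0.176
Sum = 2.62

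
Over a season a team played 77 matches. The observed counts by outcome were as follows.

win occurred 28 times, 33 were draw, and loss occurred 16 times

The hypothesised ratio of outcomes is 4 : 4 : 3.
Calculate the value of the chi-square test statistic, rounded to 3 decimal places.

Ratio total = 11. Expected counts: 77×4/11 = 28, 77×4/11 = 28, 77×3/11 = 21.
χ² = (28−28)²/28 + (33−28)²/28 + (16−21)²/21
   = 0.0000 + 0.8929 + 1.1905
Sum = 2.083

2.083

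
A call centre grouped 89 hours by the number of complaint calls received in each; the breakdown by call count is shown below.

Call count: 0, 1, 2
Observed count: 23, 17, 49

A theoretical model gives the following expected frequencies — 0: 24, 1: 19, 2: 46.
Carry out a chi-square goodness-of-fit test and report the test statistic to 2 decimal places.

0.45

cat         O        E   (O−E)²/E
0          23       24      0.042
1          17       19      0.211
2          49       46      0.196
Sum = 0.45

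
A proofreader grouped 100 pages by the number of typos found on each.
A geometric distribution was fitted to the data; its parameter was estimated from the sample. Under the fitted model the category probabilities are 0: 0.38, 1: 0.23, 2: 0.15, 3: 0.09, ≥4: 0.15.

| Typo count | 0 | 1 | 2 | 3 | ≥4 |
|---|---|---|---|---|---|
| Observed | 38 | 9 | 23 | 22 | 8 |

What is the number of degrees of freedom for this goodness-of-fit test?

There are k = 5 categories and 1 parameter estimated from the data, so df = 5 − 1 − 1 = 3.

3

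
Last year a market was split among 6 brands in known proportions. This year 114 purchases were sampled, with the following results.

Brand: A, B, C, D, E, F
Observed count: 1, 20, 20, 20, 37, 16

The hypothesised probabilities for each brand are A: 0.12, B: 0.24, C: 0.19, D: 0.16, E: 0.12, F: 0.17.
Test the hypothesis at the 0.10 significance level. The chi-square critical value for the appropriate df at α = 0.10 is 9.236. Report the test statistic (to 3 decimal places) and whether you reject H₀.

54.373; reject

Expected counts E_i = n·p_i: 114×0.12 = 13.68, 114×0.24 = 27.36, 114×0.19 = 21.66, 114×0.16 = 18.24, 114×0.12 = 13.68, 114×0.17 = 19.38.
cat         O        E   (O−E)²/E
A           1    13.68    11.7531
B          20    27.36     1.9799
C          20    21.66     0.1272
D          20    18.24     0.1698
E          37    13.68    39.7531
F          16    19.38     0.5895
Sum = 54.373
df = 5. Since 54.373 > 9.236, we reject H₀.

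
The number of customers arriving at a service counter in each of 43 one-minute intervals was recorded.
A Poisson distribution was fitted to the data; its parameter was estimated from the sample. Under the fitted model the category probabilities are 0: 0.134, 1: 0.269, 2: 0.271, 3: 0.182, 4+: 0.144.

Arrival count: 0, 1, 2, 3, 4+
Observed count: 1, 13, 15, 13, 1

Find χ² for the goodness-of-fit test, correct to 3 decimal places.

Expected counts E_i = n·p_i: 43×0.134 = 5.762, 43×0.269 = 11.567, 43×0.271 = 11.653, 43×0.182 = 7.826, 43×0.144 = 6.192.
χ² = (1−5.762)²/5.762 + (13−11.567)²/11.567 + (15−11.653)²/11.653 + (13−7.826)²/7.826 + (1−6.192)²/6.192
   = 3.9356 + 0.1775 + 0.9613 + 3.4207 + 4.3535
Sum = 12.849

12.849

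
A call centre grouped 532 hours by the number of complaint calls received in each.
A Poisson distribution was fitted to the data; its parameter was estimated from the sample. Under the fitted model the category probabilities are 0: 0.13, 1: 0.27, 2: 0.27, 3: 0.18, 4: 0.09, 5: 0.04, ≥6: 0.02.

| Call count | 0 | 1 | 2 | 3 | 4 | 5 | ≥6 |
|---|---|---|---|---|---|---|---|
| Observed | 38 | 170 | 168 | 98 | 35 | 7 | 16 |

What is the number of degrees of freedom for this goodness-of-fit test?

5

There are k = 7 categories and 1 parameter estimated from the data, so df = 7 − 1 − 1 = 5.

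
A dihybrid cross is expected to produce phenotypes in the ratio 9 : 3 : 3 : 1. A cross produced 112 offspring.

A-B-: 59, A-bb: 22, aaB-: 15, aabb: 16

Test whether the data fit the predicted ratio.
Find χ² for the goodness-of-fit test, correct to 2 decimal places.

13.59

Ratio total = 16. Expected counts: 112×9/16 = 63, 112×3/16 = 21, 112×3/16 = 21, 112×1/16 = 7.
χ² = (59−63)²/63 + (22−21)²/21 + (15−21)²/21 + (16−7)²/7
   = 0.254 + 0.048 + 1.714 + 11.571
Sum = 13.59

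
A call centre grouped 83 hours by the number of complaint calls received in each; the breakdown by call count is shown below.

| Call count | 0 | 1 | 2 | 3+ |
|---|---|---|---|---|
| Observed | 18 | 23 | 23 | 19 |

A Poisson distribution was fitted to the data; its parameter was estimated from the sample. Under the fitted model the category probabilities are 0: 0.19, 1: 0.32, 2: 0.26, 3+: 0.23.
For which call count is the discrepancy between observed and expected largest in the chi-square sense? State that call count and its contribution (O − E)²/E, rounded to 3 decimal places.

1, 0.477

Expected counts E_i = n·p_i: 83×0.19 = 15.77, 83×0.32 = 26.56, 83×0.26 = 21.58, 83×0.23 = 19.09.
cat         O        E   (O−E)²/E
0          18    15.77     0.3153
1          23    26.56     0.4772
2          23    21.58     0.0934
3+         19    19.09     0.0004
The largest term is for 1: 0.477.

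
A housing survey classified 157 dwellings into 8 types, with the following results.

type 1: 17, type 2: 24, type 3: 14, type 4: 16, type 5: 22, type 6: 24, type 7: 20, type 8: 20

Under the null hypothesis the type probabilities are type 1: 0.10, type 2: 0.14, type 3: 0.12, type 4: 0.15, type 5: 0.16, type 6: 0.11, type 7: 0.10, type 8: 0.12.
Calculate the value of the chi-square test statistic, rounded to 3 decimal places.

8.216

Expected counts E_i = n·p_i: 157×0.10 = 15.7, 157×0.14 = 21.98, 157×0.12 = 18.84, 157×0.15 = 23.55, 157×0.16 = 25.12, 157×0.11 = 17.27, 157×0.10 = 15.7, 157×0.12 = 18.84.
χ² = (17−15.7)²/15.7 + (24−21.98)²/21.98 + (14−18.84)²/18.84 + (16−23.55)²/23.55 + (22−25.12)²/25.12 + (24−17.27)²/17.27 + (20−15.7)²/15.7 + (20−18.84)²/18.84
   = 0.1076 + 0.1856 + 1.2434 + 2.4205 + 0.3875 + 2.6226 + 1.1777 + 0.0714
Sum = 8.216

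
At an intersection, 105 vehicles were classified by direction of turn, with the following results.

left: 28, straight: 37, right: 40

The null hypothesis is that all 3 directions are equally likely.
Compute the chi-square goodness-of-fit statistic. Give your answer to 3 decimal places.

Expected count for each of the 3 categories: 105/3 = 35.
left: (28 − 35)²/35 = 49/35 = 1.4000
straight: (37 − 35)²/35 = 4/35 = 0.1143
right: (40 − 35)²/35 = 25/35 = 0.7143
Sum = 2.229

2.229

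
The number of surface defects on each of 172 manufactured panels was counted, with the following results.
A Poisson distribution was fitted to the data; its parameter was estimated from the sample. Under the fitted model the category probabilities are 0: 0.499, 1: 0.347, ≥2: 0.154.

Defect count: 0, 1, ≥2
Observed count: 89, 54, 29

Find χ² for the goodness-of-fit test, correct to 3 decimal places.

0.897

Expected counts E_i = n·p_i: 172×0.499 = 85.828, 172×0.347 = 59.684, 172×0.154 = 26.488.
0: (89 − 85.828)²/85.828 = 10.061584/85.828 = 0.1172
1: (54 − 59.684)²/59.684 = 32.307856/59.684 = 0.5413
≥2: (29 − 26.488)²/26.488 = 6.310144/26.488 = 0.2382
Sum = 0.897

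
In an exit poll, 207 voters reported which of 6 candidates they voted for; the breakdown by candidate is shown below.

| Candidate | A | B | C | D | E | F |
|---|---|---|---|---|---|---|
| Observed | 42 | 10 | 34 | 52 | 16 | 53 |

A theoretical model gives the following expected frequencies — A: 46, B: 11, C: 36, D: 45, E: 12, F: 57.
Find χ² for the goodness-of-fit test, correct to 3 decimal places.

3.253

χ² = (42−46)²/46 + (10−11)²/11 + (34−36)²/36 + (52−45)²/45 + (16−12)²/12 + (53−57)²/57
   = 0.3478 + 0.0909 + 0.1111 + 1.0889 + 1.3333 + 0.2807
Sum = 3.253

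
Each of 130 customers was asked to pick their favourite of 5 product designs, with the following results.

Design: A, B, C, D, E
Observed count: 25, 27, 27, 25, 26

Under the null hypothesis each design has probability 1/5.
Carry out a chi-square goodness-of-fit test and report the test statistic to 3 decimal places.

Expected count for each of the 5 categories: 130/5 = 26.
A: (25 − 26)²/26 = 1/26 = 0.0385
B: (27 − 26)²/26 = 1/26 = 0.0385
C: (27 − 26)²/26 = 1/26 = 0.0385
D: (25 − 26)²/26 = 1/26 = 0.0385
E: (26 − 26)²/26 = 0/26 = 0.0000
Sum = 0.154

0.154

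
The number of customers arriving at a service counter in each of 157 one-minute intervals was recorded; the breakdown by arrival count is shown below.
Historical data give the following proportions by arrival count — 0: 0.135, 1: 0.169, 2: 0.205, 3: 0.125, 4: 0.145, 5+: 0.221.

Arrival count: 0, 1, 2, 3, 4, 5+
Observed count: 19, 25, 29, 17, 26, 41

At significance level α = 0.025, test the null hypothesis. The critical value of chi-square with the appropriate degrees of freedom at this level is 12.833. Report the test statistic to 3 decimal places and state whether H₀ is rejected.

2.587; do not reject

Expected counts E_i = n·p_i: 157×0.135 = 21.195, 157×0.169 = 26.533, 157×0.205 = 32.185, 157×0.125 = 19.625, 157×0.145 = 22.765, 157×0.221 = 34.697.
χ² = (19−21.195)²/21.195 + (25−26.533)²/26.533 + (29−32.185)²/32.185 + (17−19.625)²/19.625 + (26−22.765)²/22.765 + (41−34.697)²/34.697
   = 0.2273 + 0.0886 + 0.3152 + 0.3511 + 0.4597 + 1.1450
Sum = 2.587
df = 5. Since 2.587 < 12.833, we do not reject H₀.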